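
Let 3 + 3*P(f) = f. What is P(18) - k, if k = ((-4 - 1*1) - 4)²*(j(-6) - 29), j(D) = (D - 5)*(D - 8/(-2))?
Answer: 572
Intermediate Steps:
P(f) = -1 + f/3
j(D) = (-5 + D)*(4 + D) (j(D) = (-5 + D)*(D - 8*(-½)) = (-5 + D)*(D + 4) = (-5 + D)*(4 + D))
k = -567 (k = ((-4 - 1*1) - 4)²*((-20 + (-6)² - 1*(-6)) - 29) = ((-4 - 1) - 4)²*((-20 + 36 + 6) - 29) = (-5 - 4)²*(22 - 29) = (-9)²*(-7) = 81*(-7) = -567)
P(18) - k = (-1 + (⅓)*18) - 1*(-567) = (-1 + 6) + 567 = 5 + 567 = 572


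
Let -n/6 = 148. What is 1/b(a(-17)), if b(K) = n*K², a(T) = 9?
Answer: -1/71928 ≈ -1.3903e-5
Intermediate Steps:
n = -888 (n = -6*148 = -888)
b(K) = -888*K²
1/b(a(-17)) = 1/(-888*9²) = 1/(-888*81) = 1/(-71928) = -1/71928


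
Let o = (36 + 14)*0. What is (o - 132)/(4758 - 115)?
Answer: -132/4643 ≈ -0.028430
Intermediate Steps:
o = 0 (o = 50*0 = 0)
(o - 132)/(4758 - 115) = (0 - 132)/(4758 - 115) = -132/4643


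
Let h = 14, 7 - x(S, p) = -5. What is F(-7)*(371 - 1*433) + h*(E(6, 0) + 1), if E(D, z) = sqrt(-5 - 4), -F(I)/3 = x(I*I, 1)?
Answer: 2246 + 42*I ≈ 2246.0 + 42.0*I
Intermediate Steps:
x(S, p) = 12 (x(S, p) = 7 - 1*(-5) = 7 + 5 = 12)
F(I) = -36 (F(I) = -3*12 = -36)
E(D, z) = 3*I (E(D, z) = sqrt(-9) = 3*I)
F(-7)*(371 - 1*433) + h*(E(6, 0) + 1) = -36*(371 - 1*433) + 14*(3*I + 1) = -36*(371 - 433) + 14*(1 + 3*I) = -36*(-62) + (14 + 42*I) = 2232 + (14 + 42*I) = 2246 + 42*I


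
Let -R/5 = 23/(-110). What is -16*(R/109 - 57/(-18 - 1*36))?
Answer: -183904/10791 ≈ -17.042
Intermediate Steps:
R = 23/22 (R = -115/(-110) = -115*(-1)/110 = -5*(-23/110) = 23/22 ≈ 1.0455)
-16*(R/109 - 57/(-18 - 1*36)) = -16*((23/22)/109 - 57/(-18 - 1*36)) = -16*((23/22)*(1/109) - 57/(-18 - 36)) = -16*(23/2398 - 57/(-54)) = -16*(23/2398 - 57*(-1/54)) = -16*(23/2398 + 19/18) = -16*11494/10791 = -183904/10791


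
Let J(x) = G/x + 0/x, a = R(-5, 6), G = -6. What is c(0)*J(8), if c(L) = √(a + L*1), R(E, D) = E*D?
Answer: -3*I*√30/4 ≈ -4.1079*I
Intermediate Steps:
R(E, D) = D*E
a = -30 (a = 6*(-5) = -30)
J(x) = -6/x (J(x) = -6/x + 0/x = -6/x + 0 = -6/x)
c(L) = √(-30 + L) (c(L) = √(-30 + L*1) = √(-30 + L))
c(0)*J(8) = √(-30 + 0)*(-6/8) = √(-30)*(-6*⅛) = (I*√30)*(-¾) = -3*I*√30/4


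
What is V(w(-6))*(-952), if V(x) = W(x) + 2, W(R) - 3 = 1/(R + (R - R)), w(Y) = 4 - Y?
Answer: -24276/5 ≈ -4855.2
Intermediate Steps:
W(R) = 3 + 1/R (W(R) = 3 + 1/(R + (R - R)) = 3 + 1/(R + 0) = 3 + 1/R)
V(x) = 5 + 1/x (V(x) = (3 + 1/x) + 2 = 5 + 1/x)
V(w(-6))*(-952) = (5 + 1/(4 - 1*(-6)))*(-952) = (5 + 1/(4 + 6))*(-952) = (5 + 1/10)*(-952) = (5 + ⅒)*(-952) = (51/10)*(-952) = -24276/5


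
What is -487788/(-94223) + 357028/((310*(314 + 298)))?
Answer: 31545847151/4468996890 ≈ 7.0588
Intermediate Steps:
-487788/(-94223) + 357028/((310*(314 + 298))) = -487788*(-1/94223) + 357028/((310*612)) = 487788/94223 + 357028/189720 = 487788/94223 + 357028*(1/189720) = 487788/94223 + 89257/47430 = 31545847151/4468996890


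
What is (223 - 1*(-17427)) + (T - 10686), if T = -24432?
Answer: -17468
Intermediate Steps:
(223 - 1*(-17427)) + (T - 10686) = (223 - 1*(-17427)) + (-24432 - 10686) = (223 + 17427) - 35118 = 17650 - 35118 = -17468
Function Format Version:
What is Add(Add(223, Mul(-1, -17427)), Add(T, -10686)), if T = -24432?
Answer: -17468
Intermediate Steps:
Add(Add(223, Mul(-1, -17427)), Add(T, -10686)) = Add(Add(223, Mul(-1, -17427)), Add(-24432, -10686)) = Add(Add(223, 17427), -35118) = Add(17650, -35118) = -17468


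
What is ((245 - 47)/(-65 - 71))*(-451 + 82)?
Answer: 36531/68 ≈ 537.22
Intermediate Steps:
((245 - 47)/(-65 - 71))*(-451 + 82) = (198/(-136))*(-369) = (198*(-1/136))*(-369) = -99/68*(-369) = 36531/68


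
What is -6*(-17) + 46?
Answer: 148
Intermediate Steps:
-6*(-17) + 46 = 102 + 46 = 148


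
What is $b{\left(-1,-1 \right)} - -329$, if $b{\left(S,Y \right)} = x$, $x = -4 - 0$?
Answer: $325$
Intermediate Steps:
$x = -4$ ($x = -4 + 0 = -4$)
$b{\left(S,Y \right)} = -4$
$b{\left(-1,-1 \right)} - -329 = -4 - -329 = -4 + 329 = 325$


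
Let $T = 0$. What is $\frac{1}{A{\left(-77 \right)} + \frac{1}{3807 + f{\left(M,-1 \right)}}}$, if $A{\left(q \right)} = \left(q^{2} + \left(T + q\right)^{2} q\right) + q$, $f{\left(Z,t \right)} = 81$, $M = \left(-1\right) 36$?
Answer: $- \frac{3888}{1752247727} \approx -2.2189 \cdot 10^{-6}$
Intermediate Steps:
$M = -36$
$A{\left(q \right)} = q + q^{2} + q^{3}$ ($A{\left(q \right)} = \left(q^{2} + \left(0 + q\right)^{2} q\right) + q = \left(q^{2} + q^{2} q\right) + q = \left(q^{2} + q^{3}\right) + q = q + q^{2} + q^{3}$)
$\frac{1}{A{\left(-77 \right)} + \frac{1}{3807 + f{\left(M,-1 \right)}}} = \frac{1}{- 77 \left(1 - 77 + \left(-77\right)^{2}\right) + \frac{1}{3807 + 81}} = \frac{1}{- 77 \left(1 - 77 + 5929\right) + \frac{1}{3888}} = \frac{1}{\left(-77\right) 5853 + \frac{1}{3888}} = \frac{1}{-450681 + \frac{1}{3888}} = \frac{1}{- \frac{1752247727}{3888}} = - \frac{3888}{1752247727}$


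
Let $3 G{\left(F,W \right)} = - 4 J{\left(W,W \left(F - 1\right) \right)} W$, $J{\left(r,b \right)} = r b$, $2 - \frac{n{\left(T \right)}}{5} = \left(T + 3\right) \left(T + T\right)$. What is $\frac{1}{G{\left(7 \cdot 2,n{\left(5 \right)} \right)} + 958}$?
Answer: $\frac{1}{1028196958} \approx 9.7258 \cdot 10^{-10}$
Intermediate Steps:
$n{\left(T \right)} = 10 - 10 T \left(3 + T\right)$ ($n{\left(T \right)} = 10 - 5 \left(T + 3\right) \left(T + T\right) = 10 - 5 \left(3 + T\right) 2 T = 10 - 5 \cdot 2 T \left(3 + T\right) = 10 - 10 T \left(3 + T\right)$)
$J{\left(r,b \right)} = b r$
$G{\left(F,W \right)} = - \frac{4 W^{3} \left(-1 + F\right)}{3}$ ($G{\left(F,W \right)} = \frac{- 4 W \left(F - 1\right) W W}{3} = \frac{- 4 W \left(-1 + F\right) W W}{3} = \frac{- 4 W^{2} \left(-1 + F\right) W}{3} = \frac{\left(-4\right) W^{3} \left(-1 + F\right)}{3} = - \frac{4 W^{3} \left(-1 + F\right)}{3}$)
$\frac{1}{G{\left(7 \cdot 2,n{\left(5 \right)} \right)} + 958} = \frac{1}{\frac{4 \left(10 - 150 - 10 \cdot 5^{2}\right)^{3} \left(1 - 7 \cdot 2\right)}{3} + 958} = \frac{1}{\frac{4 \left(10 - 150 - 250\right)^{3} \left(1 - 14\right)}{3} + 958} = \frac{1}{\frac{4}{3} \left(-390\right)^{3} \left(-13\right) + 958} = \frac{1}{\frac{4}{3} \left(-59319000\right) \left(-13\right) + 958} = \frac{1}{1028196000 + 958} = \frac{1}{1028196958}$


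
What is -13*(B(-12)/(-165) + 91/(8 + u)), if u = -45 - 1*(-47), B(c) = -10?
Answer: -39299/330 ≈ -119.09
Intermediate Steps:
u = 2 (u = -45 + 47 = 2)
-13*(B(-12)/(-165) + 91/(8 + u)) = -13*(-10/(-165) + 91/(8 + 2)) = -13*(-10*(-1/165) + 91/10) = -13*(2/33 + 91*(⅒)) = -13*(2/33 + 91/10) = -13*3023/330 = -39299/330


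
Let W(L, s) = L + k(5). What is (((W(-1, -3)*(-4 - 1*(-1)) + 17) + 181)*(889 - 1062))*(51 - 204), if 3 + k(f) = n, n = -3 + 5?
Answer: 5399676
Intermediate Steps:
n = 2
k(f) = -1 (k(f) = -3 + 2 = -1)
W(L, s) = -1 + L (W(L, s) = L - 1 = -1 + L)
(((W(-1, -3)*(-4 - 1*(-1)) + 17) + 181)*(889 - 1062))*(51 - 204) = ((((-1 - 1)*(-4 - 1*(-1)) + 17) + 181)*(889 - 1062))*(51 - 204) = (((-2*(-4 + 1) + 17) + 181)*(-173))*(-153) = (((-2*(-3) + 17) + 181)*(-173))*(-153) = (((6 + 17) + 181)*(-173))*(-153) = ((23 + 181)*(-173))*(-153) = (204*(-173))*(-153) = -35292*(-153) = 5399676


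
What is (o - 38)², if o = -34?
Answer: 5184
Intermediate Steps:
(o - 38)² = (-34 - 38)² = (-72)² = 5184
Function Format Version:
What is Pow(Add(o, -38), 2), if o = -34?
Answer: 5184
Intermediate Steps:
Pow(Add(o, -38), 2) = Pow(Add(-34, -38), 2) = Pow(-72, 2) = 5184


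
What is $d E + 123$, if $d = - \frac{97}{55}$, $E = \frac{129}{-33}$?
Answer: $\frac{78586}{605} \approx 129.89$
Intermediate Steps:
$E = - \frac{43}{11}$ ($E = 129 \left(- \frac{1}{33}\right) = - \frac{43}{11} \approx -3.9091$)
$d = - \frac{97}{55}$ ($d = \left(-97\right) \frac{1}{55} = - \frac{97}{55} \approx -1.7636$)
$d E + 123 = \left(- \frac{97}{55}\right) \left(- \frac{43}{11}\right) + 123 = \frac{4171}{605} + 123 = \frac{78586}{605}$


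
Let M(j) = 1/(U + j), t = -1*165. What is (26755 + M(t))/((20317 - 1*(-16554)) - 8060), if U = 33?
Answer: 3531659/3803052 ≈ 0.92864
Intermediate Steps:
t = -165
M(j) = 1/(33 + j)
(26755 + M(t))/((20317 - 1*(-16554)) - 8060) = (26755 + 1/(33 - 165))/((20317 - 1*(-16554)) - 8060) = (26755 + 1/(-132))/((20317 + 16554) - 8060) = (26755 - 1/132)/(36871 - 8060) = (3531659/132)/28811 = (3531659/132)*(1/28811) = 3531659/3803052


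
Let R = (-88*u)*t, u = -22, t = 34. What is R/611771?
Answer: 65824/611771 ≈ 0.10760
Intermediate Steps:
R = 65824 (R = -88*(-22)*34 = 1936*34 = 65824)
R/611771 = 65824/611771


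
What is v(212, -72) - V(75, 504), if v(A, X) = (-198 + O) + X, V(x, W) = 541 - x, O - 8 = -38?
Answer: -766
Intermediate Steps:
O = -30 (O = 8 - 38 = -30)
v(A, X) = -228 + X (v(A, X) = (-198 - 30) + X = -228 + X)
v(212, -72) - V(75, 504) = (-228 - 72) - (541 - 1*75) = -300 - (541 - 75) = -300 - 1*466 = -300 - 466 = -766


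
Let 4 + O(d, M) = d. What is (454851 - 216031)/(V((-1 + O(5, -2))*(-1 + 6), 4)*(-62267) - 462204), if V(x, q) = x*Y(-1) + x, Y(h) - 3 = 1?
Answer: -59705/115551 ≈ -0.51670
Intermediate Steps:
O(d, M) = -4 + d
Y(h) = 4 (Y(h) = 3 + 1 = 4)
V(x, q) = 5*x (V(x, q) = x*4 + x = 4*x + x = 5*x)
(454851 - 216031)/(V((-1 + O(5, -2))*(-1 + 6), 4)*(-62267) - 462204) = (454851 - 216031)/((5*((-1 + (-4 + 5))*(-1 + 6)))*(-62267) - 462204) = 238820/((5*((-1 + 1)*5))*(-62267) - 462204) = 238820/((5*(0*5))*(-62267) - 462204) = 238820/((5*0)*(-62267) - 462204) = 238820/(0*(-62267) - 462204) = 238820/(0 - 462204) = 238820/(-462204) = 238820*(-1/462204) = -59705/115551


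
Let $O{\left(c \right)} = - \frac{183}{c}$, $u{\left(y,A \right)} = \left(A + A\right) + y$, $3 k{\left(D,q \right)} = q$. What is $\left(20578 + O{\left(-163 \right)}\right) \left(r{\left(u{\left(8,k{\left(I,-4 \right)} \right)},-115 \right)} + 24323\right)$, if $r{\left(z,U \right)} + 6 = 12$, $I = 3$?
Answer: $\frac{81609124613}{163} \approx 5.0067 \cdot 10^{8}$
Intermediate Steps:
$k{\left(D,q \right)} = \frac{q}{3}$
$u{\left(y,A \right)} = y + 2 A$ ($u{\left(y,A \right)} = 2 A + y = y + 2 A$)
$r{\left(z,U \right)} = 6$ ($r{\left(z,U \right)} = -6 + 12 = 6$)
$\left(20578 + O{\left(-163 \right)}\right) \left(r{\left(u{\left(8,k{\left(I,-4 \right)} \right)},-115 \right)} + 24323\right) = \left(20578 - \frac{183}{-163}\right) \left(6 + 24323\right) = \left(20578 - - \frac{183}{163}\right) 24329 = \left(20578 + \frac{183}{163}\right) 24329 = \frac{3354397}{163} \cdot 24329 = \frac{81609124613}{163}$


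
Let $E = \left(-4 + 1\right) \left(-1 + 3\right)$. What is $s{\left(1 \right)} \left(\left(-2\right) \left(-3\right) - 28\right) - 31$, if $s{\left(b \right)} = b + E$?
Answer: $79$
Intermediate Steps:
$E = -6$ ($E = \left(-3\right) 2 = -6$)
$s{\left(b \right)} = -6 + b$ ($s{\left(b \right)} = b - 6 = -6 + b$)
$s{\left(1 \right)} \left(\left(-2\right) \left(-3\right) - 28\right) - 31 = \left(-6 + 1\right) \left(\left(-2\right) \left(-3\right) - 28\right) - 31 = - 5 \left(6 - 28\right) - 31 = \left(-5\right) \left(-22\right) - 31 = 110 - 31 = 79$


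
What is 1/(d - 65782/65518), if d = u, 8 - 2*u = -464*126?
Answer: 32759/957709233 ≈ 3.4206e-5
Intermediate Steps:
u = 29236 (u = 4 - (-232)*126 = 4 - ½*(-58464) = 4 + 29232 = 29236)
d = 29236
1/(d - 65782/65518) = 1/(29236 - 65782/65518) = 1/(29236 - 65782*1/65518) = 1/(29236 - 32891/32759) = 1/(957709233/32759) = 32759/957709233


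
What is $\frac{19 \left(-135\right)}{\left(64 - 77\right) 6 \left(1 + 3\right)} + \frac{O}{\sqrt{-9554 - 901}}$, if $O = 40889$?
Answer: $\frac{855}{104} - \frac{40889 i \sqrt{10455}}{10455} \approx 8.2212 - 399.89 i$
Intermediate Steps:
$\frac{19 \left(-135\right)}{\left(64 - 77\right) 6 \left(1 + 3\right)} + \frac{O}{\sqrt{-9554 - 901}} = \frac{19 \left(-135\right)}{\left(64 - 77\right) 6 \left(1 + 3\right)} + \frac{40889}{\sqrt{-9554 - 901}} = - \frac{2565}{\left(64 - 77\right) 6 \cdot 4} + \frac{40889}{\sqrt{-10455}} = - \frac{2565}{\left(-13\right) 24} + \frac{40889}{i \sqrt{10455}} = - \frac{2565}{-312} + 40889 \left(- \frac{i \sqrt{10455}}{10455}\right) = \left(-2565\right) \left(- \frac{1}{312}\right) - \frac{40889 i \sqrt{10455}}{10455} = \frac{855}{104} - \frac{40889 i \sqrt{10455}}{10455}$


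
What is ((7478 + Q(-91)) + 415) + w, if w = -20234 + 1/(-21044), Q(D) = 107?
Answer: -257452297/21044 ≈ -12234.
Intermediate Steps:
w = -425804297/21044 (w = -20234 - 1/21044 = -425804297/21044 ≈ -20234.)
((7478 + Q(-91)) + 415) + w = ((7478 + 107) + 415) - 425804297/21044 = (7585 + 415) - 425804297/21044 = 8000 - 425804297/21044 = -257452297/21044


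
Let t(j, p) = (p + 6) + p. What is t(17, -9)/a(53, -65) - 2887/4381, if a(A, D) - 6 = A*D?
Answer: -9875821/15066259 ≈ -0.65549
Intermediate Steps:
a(A, D) = 6 + A*D
t(j, p) = 6 + 2*p (t(j, p) = (6 + p) + p = 6 + 2*p)
t(17, -9)/a(53, -65) - 2887/4381 = (6 + 2*(-9))/(6 + 53*(-65)) - 2887/4381 = (6 - 18)/(6 - 3445) - 2887*1/4381 = -12/(-3439) - 2887/4381 = -12*(-1/3439) - 2887/4381 = 12/3439 - 2887/4381 = -9875821/15066259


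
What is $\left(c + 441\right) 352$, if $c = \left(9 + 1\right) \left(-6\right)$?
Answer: $134112$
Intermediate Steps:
$c = -60$ ($c = 10 \left(-6\right) = -60$)
$\left(c + 441\right) 352 = \left(-60 + 441\right) 352 = 381 \cdot 352 = 134112$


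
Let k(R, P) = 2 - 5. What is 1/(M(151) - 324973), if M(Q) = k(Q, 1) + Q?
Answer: -1/324825 ≈ -3.0786e-6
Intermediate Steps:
k(R, P) = -3
M(Q) = -3 + Q
1/(M(151) - 324973) = 1/((-3 + 151) - 324973) = 1/(148 - 324973) = 1/(-324825) = -1/324825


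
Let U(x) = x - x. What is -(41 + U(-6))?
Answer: -41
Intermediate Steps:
U(x) = 0
-(41 + U(-6)) = -(41 + 0) = -1*41 = -41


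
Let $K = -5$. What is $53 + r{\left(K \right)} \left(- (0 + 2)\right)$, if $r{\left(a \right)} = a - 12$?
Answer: $87$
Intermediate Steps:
$r{\left(a \right)} = -12 + a$
$53 + r{\left(K \right)} \left(- (0 + 2)\right) = 53 + \left(-12 - 5\right) \left(- (0 + 2)\right) = 53 - 17 \left(\left(-1\right) 2\right) = 53 - -34 = 53 + 34 = 87$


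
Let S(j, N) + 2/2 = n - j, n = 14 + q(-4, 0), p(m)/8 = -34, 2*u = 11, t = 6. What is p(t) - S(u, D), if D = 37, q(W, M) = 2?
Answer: -563/2 ≈ -281.50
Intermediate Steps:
u = 11/2 (u = (1/2)*11 = 11/2 ≈ 5.5000)
p(m) = -272 (p(m) = 8*(-34) = -272)
n = 16 (n = 14 + 2 = 16)
S(j, N) = 15 - j (S(j, N) = -1 + (16 - j) = 15 - j)
p(t) - S(u, D) = -272 - (15 - 1*11/2) = -272 - (15 - 11/2) = -272 - 1*19/2 = -272 - 19/2 = -563/2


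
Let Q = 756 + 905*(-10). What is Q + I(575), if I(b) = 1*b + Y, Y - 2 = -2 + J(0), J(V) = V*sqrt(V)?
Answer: -7719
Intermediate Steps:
Q = -8294 (Q = 756 - 9050 = -8294)
J(V) = V**(3/2)
Y = 0 (Y = 2 + (-2 + 0**(3/2)) = 2 + (-2 + 0) = 2 - 2 = 0)
I(b) = b (I(b) = 1*b + 0 = b + 0 = b)
Q + I(575) = -8294 + 575 = -7719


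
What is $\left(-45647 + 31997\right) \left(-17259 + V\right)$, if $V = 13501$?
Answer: $51296700$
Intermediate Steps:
$\left(-45647 + 31997\right) \left(-17259 + V\right) = \left(-45647 + 31997\right) \left(-17259 + 13501\right) = \left(-13650\right) \left(-3758\right) = 51296700$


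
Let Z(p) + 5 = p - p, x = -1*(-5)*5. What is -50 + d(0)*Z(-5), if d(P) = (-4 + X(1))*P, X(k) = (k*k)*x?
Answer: -50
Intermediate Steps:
x = 25 (x = 5*5 = 25)
X(k) = 25*k² (X(k) = (k*k)*25 = k²*25 = 25*k²)
d(P) = 21*P (d(P) = (-4 + 25*1²)*P = (-4 + 25*1)*P = (-4 + 25)*P = 21*P)
Z(p) = -5 (Z(p) = -5 + (p - p) = -5 + 0 = -5)
-50 + d(0)*Z(-5) = -50 + (21*0)*(-5) = -50 + 0*(-5) = -50 + 0 = -50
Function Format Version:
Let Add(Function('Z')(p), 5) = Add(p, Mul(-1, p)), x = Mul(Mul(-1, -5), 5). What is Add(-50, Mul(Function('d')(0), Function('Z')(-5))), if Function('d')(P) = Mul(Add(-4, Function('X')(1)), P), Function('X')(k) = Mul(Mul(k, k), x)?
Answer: -50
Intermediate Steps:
x = 25 (x = Mul(5, 5) = 25)
Function('X')(k) = Mul(25, Pow(k, 2)) (Function('X')(k) = Mul(Mul(k, k), 25) = Mul(Pow(k, 2), 25) = Mul(25, Pow(k, 2)))
Function('d')(P) = Mul(21, P) (Function('d')(P) = Mul(Add(-4, Mul(25, Pow(1, 2))), P) = Mul(Add(-4, Mul(25, 1)), P) = Mul(Add(-4, 25), P) = Mul(21, P))
Function('Z')(p) = -5 (Function('Z')(p) = Add(-5, Add(p, Mul(-1, p))) = Add(-5, 0) = -5)
Add(-50, Mul(Function('d')(0), Function('Z')(-5))) = Add(-50, Mul(Mul(21, 0), -5)) = Add(-50, Mul(0, -5)) = Add(-50, 0) = -50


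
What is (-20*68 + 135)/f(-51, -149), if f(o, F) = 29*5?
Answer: -245/29 ≈ -8.4483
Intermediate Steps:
f(o, F) = 145
(-20*68 + 135)/f(-51, -149) = (-20*68 + 135)/145 = (-1360 + 135)*(1/145) = -1225*1/145 = -245/29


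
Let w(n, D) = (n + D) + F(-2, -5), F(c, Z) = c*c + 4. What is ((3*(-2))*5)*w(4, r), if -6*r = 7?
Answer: -325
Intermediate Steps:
r = -7/6 (r = -⅙*7 = -7/6 ≈ -1.1667)
F(c, Z) = 4 + c² (F(c, Z) = c² + 4 = 4 + c²)
w(n, D) = 8 + D + n (w(n, D) = (n + D) + (4 + (-2)²) = (D + n) + (4 + 4) = (D + n) + 8 = 8 + D + n)
((3*(-2))*5)*w(4, r) = ((3*(-2))*5)*(8 - 7/6 + 4) = -6*5*(65/6) = -30*65/6 = -325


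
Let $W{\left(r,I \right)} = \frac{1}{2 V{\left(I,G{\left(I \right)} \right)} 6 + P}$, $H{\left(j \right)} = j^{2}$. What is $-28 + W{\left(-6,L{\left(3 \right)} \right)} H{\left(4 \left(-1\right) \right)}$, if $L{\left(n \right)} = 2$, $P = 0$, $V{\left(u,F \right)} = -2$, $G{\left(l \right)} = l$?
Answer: $- \frac{86}{3} \approx -28.667$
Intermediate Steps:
$W{\left(r,I \right)} = - \frac{1}{24}$ ($W{\left(r,I \right)} = \frac{1}{2 \left(-2\right) 6 + 0} = \frac{1}{\left(-4\right) 6 + 0} = \frac{1}{-24 + 0} = \frac{1}{-24} = - \frac{1}{24}$)
$-28 + W{\left(-6,L{\left(3 \right)} \right)} H{\left(4 \left(-1\right) \right)} = -28 - \frac{\left(4 \left(-1\right)\right)^{2}}{24} = -28 - \frac{\left(-4\right)^{2}}{24} = -28 - \frac{2}{3} = - \frac{86}{3}$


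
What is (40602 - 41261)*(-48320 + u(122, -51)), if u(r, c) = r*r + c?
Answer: 22067933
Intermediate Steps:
u(r, c) = c + r**2 (u(r, c) = r**2 + c = c + r**2)
(40602 - 41261)*(-48320 + u(122, -51)) = (40602 - 41261)*(-48320 + (-51 + 122**2)) = -659*(-48320 + (-51 + 14884)) = -659*(-48320 + 14833) = -659*(-33487) = 22067933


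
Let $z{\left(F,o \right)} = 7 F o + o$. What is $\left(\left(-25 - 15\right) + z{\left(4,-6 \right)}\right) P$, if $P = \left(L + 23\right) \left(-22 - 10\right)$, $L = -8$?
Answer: $102720$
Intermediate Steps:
$z{\left(F,o \right)} = o + 7 F o$ ($z{\left(F,o \right)} = 7 F o + o = o + 7 F o$)
$P = -480$ ($P = \left(-8 + 23\right) \left(-22 - 10\right) = 15 \left(-32\right) = -480$)
$\left(\left(-25 - 15\right) + z{\left(4,-6 \right)}\right) P = \left(\left(-25 - 15\right) - 6 \left(1 + 7 \cdot 4\right)\right) \left(-480\right) = \left(-40 - 6 \left(1 + 28\right)\right) \left(-480\right) = \left(-40 - 174\right) \left(-480\right) = \left(-214\right) \left(-480\right) = 102720$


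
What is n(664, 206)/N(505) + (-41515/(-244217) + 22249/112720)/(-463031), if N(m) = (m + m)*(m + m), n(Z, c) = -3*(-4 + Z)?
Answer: -50496306780221349/26005169175534271088 ≈ -0.0019418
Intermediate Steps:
n(Z, c) = 12 - 3*Z
N(m) = 4*m² (N(m) = (2*m)*(2*m) = 4*m²)
n(664, 206)/N(505) + (-41515/(-244217) + 22249/112720)/(-463031) = (12 - 3*664)/((4*505²)) + (-41515/(-244217) + 22249/112720)/(-463031) = (12 - 1992)/((4*255025)) + (-41515*(-1/244217) + 22249*(1/112720))*(-1/463031) = -1980/1020100 + (41515/244217 + 22249/112720)*(-1/463031) = -1980*1/1020100 + (10113154833/27528140240)*(-1/463031) = -99/51005 - 10113154833/12746382303467440 = -50496306780221349/26005169175534271088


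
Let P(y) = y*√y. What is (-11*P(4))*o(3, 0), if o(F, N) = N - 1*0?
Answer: 0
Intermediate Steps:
o(F, N) = N (o(F, N) = N + 0 = N)
P(y) = y^(3/2)
(-11*P(4))*o(3, 0) = -11*4^(3/2)*0 = -11*8*0 = -88*0 = 0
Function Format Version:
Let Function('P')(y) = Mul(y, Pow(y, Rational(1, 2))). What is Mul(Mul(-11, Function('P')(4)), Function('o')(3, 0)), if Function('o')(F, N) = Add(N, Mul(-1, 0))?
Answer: 0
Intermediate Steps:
Function('o')(F, N) = N (Function('o')(F, N) = Add(N, 0) = N)
Function('P')(y) = Pow(y, Rational(3, 2))
Mul(Mul(-11, Function('P')(4)), Function('o')(3, 0)) = Mul(Mul(-11, Pow(4, Rational(3, 2))), 0) = Mul(Mul(-11, 8), 0) = Mul(-88, 0) = 0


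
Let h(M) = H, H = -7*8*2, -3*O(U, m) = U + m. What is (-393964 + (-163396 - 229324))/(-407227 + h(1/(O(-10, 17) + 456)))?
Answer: 786684/407339 ≈ 1.9313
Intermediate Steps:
O(U, m) = -U/3 - m/3 (O(U, m) = -(U + m)/3 = -U/3 - m/3)
H = -112 (H = -56*2 = -112)
h(M) = -112
(-393964 + (-163396 - 229324))/(-407227 + h(1/(O(-10, 17) + 456))) = (-393964 + (-163396 - 229324))/(-407227 - 112) = (-393964 - 392720)/(-407339) = -786684*(-1/407339) = 786684/407339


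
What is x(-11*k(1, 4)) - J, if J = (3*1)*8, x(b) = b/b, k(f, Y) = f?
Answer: -23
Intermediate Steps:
x(b) = 1
J = 24 (J = 3*8 = 24)
x(-11*k(1, 4)) - J = 1 - 1*24 = 1 - 24 = -23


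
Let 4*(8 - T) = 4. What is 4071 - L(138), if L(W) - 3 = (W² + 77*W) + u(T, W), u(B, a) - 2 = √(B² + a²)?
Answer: -25604 - √19093 ≈ -25742.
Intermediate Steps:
T = 7 (T = 8 - ¼*4 = 8 - 1 = 7)
u(B, a) = 2 + √(B² + a²)
L(W) = 5 + W² + √(49 + W²) + 77*W (L(W) = 3 + ((W² + 77*W) + (2 + √(7² + W²))) = 3 + ((W² + 77*W) + (2 + √(49 + W²))) = 3 + (2 + W² + √(49 + W²) + 77*W) = 5 + W² + √(49 + W²) + 77*W)
4071 - L(138) = 4071 - (5 + 138² + √(49 + 138²) + 77*138) = 4071 - (5 + 19044 + √(49 + 19044) + 10626) = 4071 - (5 + 19044 + √19093 + 10626) = 4071 - (29675 + √19093) = 4071 + (-29675 - √19093) = -25604 - √19093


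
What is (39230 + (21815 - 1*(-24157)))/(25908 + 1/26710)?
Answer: 2275745420/692002681 ≈ 3.2886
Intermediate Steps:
(39230 + (21815 - 1*(-24157)))/(25908 + 1/26710) = (39230 + (21815 + 24157))/(25908 + 1/26710) = (39230 + 45972)/(692002681/26710) = 85202*(26710/692002681) = 2275745420/692002681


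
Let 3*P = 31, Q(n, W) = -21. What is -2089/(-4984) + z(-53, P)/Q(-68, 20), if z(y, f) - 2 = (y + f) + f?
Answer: 83593/44856 ≈ 1.8636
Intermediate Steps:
P = 31/3 (P = (⅓)*31 = 31/3 ≈ 10.333)
z(y, f) = 2 + y + 2*f (z(y, f) = 2 + ((y + f) + f) = 2 + ((f + y) + f) = 2 + (y + 2*f) = 2 + y + 2*f)
-2089/(-4984) + z(-53, P)/Q(-68, 20) = -2089/(-4984) + (2 - 53 + 2*(31/3))/(-21) = -2089*(-1/4984) + (2 - 53 + 62/3)*(-1/21) = 2089/4984 - 91/3*(-1/21) = 2089/4984 + 13/9 = 83593/44856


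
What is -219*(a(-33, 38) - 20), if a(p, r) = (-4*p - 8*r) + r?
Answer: 33726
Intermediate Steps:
a(p, r) = -7*r - 4*p (a(p, r) = (-8*r - 4*p) + r = -7*r - 4*p)
-219*(a(-33, 38) - 20) = -219*((-7*38 - 4*(-33)) - 20) = -219*((-266 + 132) - 20) = -219*(-134 - 20) = -219*(-154) = 33726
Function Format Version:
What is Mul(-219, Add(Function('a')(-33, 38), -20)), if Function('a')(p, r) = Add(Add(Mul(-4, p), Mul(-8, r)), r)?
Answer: 33726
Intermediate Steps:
Function('a')(p, r) = Add(Mul(-7, r), Mul(-4, p)) (Function('a')(p, r) = Add(Add(Mul(-8, r), Mul(-4, p)), r) = Add(Mul(-7, r), Mul(-4, p)))
Mul(-219, Add(Function('a')(-33, 38), -20)) = Mul(-219, Add(Add(Mul(-7, 38), Mul(-4, -33)), -20)) = Mul(-219, Add(Add(-266, 132), -20)) = Mul(-219, Add(-134, -20)) = Mul(-219, -154) = 33726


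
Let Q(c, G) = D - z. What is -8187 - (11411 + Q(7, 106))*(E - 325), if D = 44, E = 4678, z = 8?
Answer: -49836978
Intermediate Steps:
Q(c, G) = 36 (Q(c, G) = 44 - 1*8 = 44 - 8 = 36)
-8187 - (11411 + Q(7, 106))*(E - 325) = -8187 - (11411 + 36)*(4678 - 325) = -8187 - 11447*4353 = -8187 - 1*49828791 = -8187 - 49828791 = -49836978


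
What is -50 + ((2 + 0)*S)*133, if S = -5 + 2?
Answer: -848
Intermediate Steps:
S = -3
-50 + ((2 + 0)*S)*133 = -50 + ((2 + 0)*(-3))*133 = -50 + (2*(-3))*133 = -50 - 6*133 = -50 - 798 = -848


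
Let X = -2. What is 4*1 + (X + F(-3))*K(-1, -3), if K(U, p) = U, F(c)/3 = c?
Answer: 15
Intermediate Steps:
F(c) = 3*c
4*1 + (X + F(-3))*K(-1, -3) = 4*1 + (-2 + 3*(-3))*(-1) = 4 + (-2 - 9)*(-1) = 4 - 11*(-1) = 4 + 11 = 15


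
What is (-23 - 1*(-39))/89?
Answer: 16/89 ≈ 0.17978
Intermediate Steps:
(-23 - 1*(-39))/89 = (-23 + 39)/89 = (1/89)*16 = 16/89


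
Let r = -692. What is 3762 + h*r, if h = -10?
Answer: 10682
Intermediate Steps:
3762 + h*r = 3762 - 10*(-692) = 3762 + 6920 = 10682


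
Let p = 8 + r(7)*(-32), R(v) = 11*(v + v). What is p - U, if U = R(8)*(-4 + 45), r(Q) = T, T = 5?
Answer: -7368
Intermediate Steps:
r(Q) = 5
R(v) = 22*v (R(v) = 11*(2*v) = 22*v)
U = 7216 (U = (22*8)*(-4 + 45) = 176*41 = 7216)
p = -152 (p = 8 + 5*(-32) = 8 - 160 = -152)
p - U = -152 - 1*7216 = -152 - 7216 = -7368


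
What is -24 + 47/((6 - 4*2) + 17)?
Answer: -313/15 ≈ -20.867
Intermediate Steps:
-24 + 47/((6 - 4*2) + 17) = -24 + 47/((6 - 8) + 17) = -24 + 47/(-2 + 17) = -24 + 47/15 = -313/15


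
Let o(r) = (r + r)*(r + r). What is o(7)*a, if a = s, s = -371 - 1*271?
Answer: -125832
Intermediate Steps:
s = -642 (s = -371 - 271 = -642)
o(r) = 4*r² (o(r) = (2*r)*(2*r) = 4*r²)
a = -642
o(7)*a = (4*7²)*(-642) = (4*49)*(-642) = 196*(-642) = -125832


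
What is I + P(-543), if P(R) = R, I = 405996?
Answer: 405453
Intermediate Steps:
I + P(-543) = 405996 - 543 = 405453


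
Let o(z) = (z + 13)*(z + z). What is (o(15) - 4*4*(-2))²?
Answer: 760384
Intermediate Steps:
o(z) = 2*z*(13 + z) (o(z) = (13 + z)*(2*z) = 2*z*(13 + z))
(o(15) - 4*4*(-2))² = (2*15*(13 + 15) - 4*4*(-2))² = (2*15*28 - 16*(-2))² = (840 + 32)² = 872² = 760384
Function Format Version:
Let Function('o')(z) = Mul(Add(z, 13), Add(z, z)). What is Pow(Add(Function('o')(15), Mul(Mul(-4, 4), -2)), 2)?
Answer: 760384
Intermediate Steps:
Function('o')(z) = Mul(2, z, Add(13, z)) (Function('o')(z) = Mul(Add(13, z), Mul(2, z)) = Mul(2, z, Add(13, z)))
Pow(Add(Function('o')(15), Mul(Mul(-4, 4), -2)), 2) = Pow(Add(Mul(2, 15, Add(13, 15)), Mul(Mul(-4, 4), -2)), 2) = Pow(Add(Mul(2, 15, 28), Mul(-16, -2)), 2) = Pow(Add(840, 32), 2) = Pow(872, 2) = 760384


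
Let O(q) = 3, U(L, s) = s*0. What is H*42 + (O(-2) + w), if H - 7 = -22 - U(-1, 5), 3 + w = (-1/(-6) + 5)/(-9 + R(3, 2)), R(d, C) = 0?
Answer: -34051/54 ≈ -630.57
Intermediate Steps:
U(L, s) = 0
w = -193/54 (w = -3 + (-1/(-6) + 5)/(-9 + 0) = -3 + (-1*(-⅙) + 5)/(-9) = -3 + (⅙ + 5)*(-⅑) = -3 + (31/6)*(-⅑) = -3 - 31/54 = -193/54 ≈ -3.5741)
H = -15 (H = 7 + (-22 - 1*0) = 7 + (-22 + 0) = 7 - 22 = -15)
H*42 + (O(-2) + w) = -15*42 + (3 - 193/54) = -630 - 31/54 = -34051/54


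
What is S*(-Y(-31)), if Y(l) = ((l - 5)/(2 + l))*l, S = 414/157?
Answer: 462024/4553 ≈ 101.48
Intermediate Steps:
S = 414/157 (S = 414*(1/157) = 414/157 ≈ 2.6369)
Y(l) = l*(-5 + l)/(2 + l) (Y(l) = ((-5 + l)/(2 + l))*l = l*(-5 + l)/(2 + l))
S*(-Y(-31)) = 414*(-(-31)*(-5 - 31)/(2 - 31))/157 = 414*(-(-31)*(-36)/(-29))/157 = 414*(-(-31)*(-1)*(-36)/29)/157 = 414*(-1*(-1116/29))/157 = (414/157)*(1116/29) = 462024/4553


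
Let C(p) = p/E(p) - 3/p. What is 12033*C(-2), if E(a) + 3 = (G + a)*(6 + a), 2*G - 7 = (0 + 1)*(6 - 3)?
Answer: 30751/2 ≈ 15376.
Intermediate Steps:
G = 5 (G = 7/2 + ((0 + 1)*(6 - 3))/2 = 7/2 + (1*3)/2 = 7/2 + (1/2)*3 = 7/2 + 3/2 = 5)
E(a) = -3 + (5 + a)*(6 + a)
C(p) = -3/p + p/(27 + p**2 + 11*p) (C(p) = p/(27 + p**2 + 11*p) - 3/p = -3/p + p/(27 + p**2 + 11*p))
12033*C(-2) = 12033*(-3/(-2) - 2/(27 + (-2)**2 + 11*(-2))) = 12033*(-3*(-1/2) - 2/(27 + 4 - 22)) = 12033*(3/2 - 2/9) = 12033*(23/18) = 30751/2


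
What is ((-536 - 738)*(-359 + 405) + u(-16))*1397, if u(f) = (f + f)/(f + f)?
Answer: -81868391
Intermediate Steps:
u(f) = 1 (u(f) = (2*f)/((2*f)) = (2*f)*(1/(2*f)) = 1)
((-536 - 738)*(-359 + 405) + u(-16))*1397 = ((-536 - 738)*(-359 + 405) + 1)*1397 = (-1274*46 + 1)*1397 = (-58604 + 1)*1397 = -58603*1397 = -81868391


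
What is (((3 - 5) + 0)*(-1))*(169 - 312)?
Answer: -286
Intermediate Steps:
(((3 - 5) + 0)*(-1))*(169 - 312) = ((-2 + 0)*(-1))*(-143) = -2*(-1)*(-143) = 2*(-143) = -286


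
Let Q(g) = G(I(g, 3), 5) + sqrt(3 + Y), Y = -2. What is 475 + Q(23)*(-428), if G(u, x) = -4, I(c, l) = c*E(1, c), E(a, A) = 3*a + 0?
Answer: 1759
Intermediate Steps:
E(a, A) = 3*a
I(c, l) = 3*c (I(c, l) = c*(3*1) = c*3 = 3*c)
Q(g) = -3 (Q(g) = -4 + sqrt(3 - 2) = -4 + sqrt(1) = -4 + 1 = -3)
475 + Q(23)*(-428) = 475 - 3*(-428) = 475 + 1284 = 1759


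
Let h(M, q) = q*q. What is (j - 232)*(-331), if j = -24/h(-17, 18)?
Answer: 2074046/27 ≈ 76817.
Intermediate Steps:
h(M, q) = q**2
j = -2/27 (j = -24/(18**2) = -24/324 = -24*1/324 = -2/27 ≈ -0.074074)
(j - 232)*(-331) = (-2/27 - 232)*(-331) = -6266/27*(-331) = 2074046/27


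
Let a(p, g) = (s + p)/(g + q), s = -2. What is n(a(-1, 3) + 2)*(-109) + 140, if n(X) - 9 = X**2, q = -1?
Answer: -3473/4 ≈ -868.25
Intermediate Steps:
a(p, g) = (-2 + p)/(-1 + g) (a(p, g) = (-2 + p)/(g - 1) = (-2 + p)/(-1 + g))
n(X) = 9 + X**2
n(a(-1, 3) + 2)*(-109) + 140 = (9 + ((-2 - 1)/(-1 + 3) + 2)**2)*(-109) + 140 = (9 + (-3/2 + 2)**2)*(-109) + 140 = (9 + (1/2)**2)*(-109) + 140 = (9 + 1/4)*(-109) + 140 = (37/4)*(-109) + 140 = -4033/4 + 140 = -3473/4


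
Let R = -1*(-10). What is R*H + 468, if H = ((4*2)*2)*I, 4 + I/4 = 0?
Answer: -2092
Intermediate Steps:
I = -16 (I = -16 + 4*0 = -16 + 0 = -16)
H = -256 (H = ((4*2)*2)*(-16) = (8*2)*(-16) = 16*(-16) = -256)
R = 10
R*H + 468 = 10*(-256) + 468 = -2560 + 468 = -2092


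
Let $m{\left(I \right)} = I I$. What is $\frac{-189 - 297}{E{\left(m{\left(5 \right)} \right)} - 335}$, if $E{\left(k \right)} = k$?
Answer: $\frac{243}{155} \approx 1.5677$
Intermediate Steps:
$m{\left(I \right)} = I^{2}$
$\frac{-189 - 297}{E{\left(m{\left(5 \right)} \right)} - 335} = \frac{-189 - 297}{5^{2} - 335} = - \frac{486}{25 - 335} = - \frac{486}{-310} = \left(-486\right) \left(- \frac{1}{310}\right) = \frac{243}{155}$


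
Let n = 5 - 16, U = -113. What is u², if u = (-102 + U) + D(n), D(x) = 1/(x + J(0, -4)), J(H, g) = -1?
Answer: 6661561/144 ≈ 46261.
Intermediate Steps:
n = -11
D(x) = 1/(-1 + x) (D(x) = 1/(x - 1) = 1/(-1 + x))
u = -2581/12 (u = (-102 - 113) + 1/(-1 - 11) = -215 + 1/(-12) = -215 - 1/12 = -2581/12 ≈ -215.08)
u² = (-2581/12)² = 6661561/144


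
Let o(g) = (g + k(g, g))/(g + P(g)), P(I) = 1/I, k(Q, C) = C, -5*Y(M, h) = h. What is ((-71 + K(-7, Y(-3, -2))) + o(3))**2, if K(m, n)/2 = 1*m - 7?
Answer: 236196/25 ≈ 9447.8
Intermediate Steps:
Y(M, h) = -h/5
K(m, n) = -14 + 2*m (K(m, n) = 2*(1*m - 7) = 2*(m - 7) = 2*(-7 + m) = -14 + 2*m)
o(g) = 2*g/(g + 1/g) (o(g) = (g + g)/(g + 1/g) = (2*g)/(g + 1/g) = 2*g/(g + 1/g))
((-71 + K(-7, Y(-3, -2))) + o(3))**2 = ((-71 + (-14 + 2*(-7))) + 2*3**2/(1 + 3**2))**2 = ((-71 + (-14 - 14)) + 2*9/(1 + 9))**2 = ((-71 - 28) + 2*9/10)**2 = (-99 + 2*9*(1/10))**2 = (-99 + 9/5)**2 = (-486/5)**2 = 236196/25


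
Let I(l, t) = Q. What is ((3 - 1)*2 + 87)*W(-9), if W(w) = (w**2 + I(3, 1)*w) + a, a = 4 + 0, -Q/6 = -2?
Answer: -2093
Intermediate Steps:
Q = 12 (Q = -6*(-2) = 12)
I(l, t) = 12
a = 4
W(w) = 4 + w**2 + 12*w (W(w) = (w**2 + 12*w) + 4 = 4 + w**2 + 12*w)
((3 - 1)*2 + 87)*W(-9) = ((3 - 1)*2 + 87)*(4 + (-9)**2 + 12*(-9)) = (2*2 + 87)*(4 + 81 - 108) = (4 + 87)*(-23) = 91*(-23) = -2093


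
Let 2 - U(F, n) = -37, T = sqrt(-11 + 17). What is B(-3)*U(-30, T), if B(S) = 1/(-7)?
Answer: -39/7 ≈ -5.5714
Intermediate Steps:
T = sqrt(6) ≈ 2.4495
B(S) = -1/7
U(F, n) = 39 (U(F, n) = 2 - 1*(-37) = 2 + 37 = 39)
B(-3)*U(-30, T) = -1/7*39 = -39/7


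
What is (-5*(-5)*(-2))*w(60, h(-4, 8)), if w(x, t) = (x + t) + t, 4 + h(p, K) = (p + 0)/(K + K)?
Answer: -2575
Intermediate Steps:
h(p, K) = -4 + p/(2*K) (h(p, K) = -4 + (p + 0)/(K + K) = -4 + p/((2*K)) = -4 + p*(1/(2*K)) = -4 + p/(2*K))
w(x, t) = x + 2*t (w(x, t) = (t + x) + t = x + 2*t)
(-5*(-5)*(-2))*w(60, h(-4, 8)) = (-5*(-5)*(-2))*(60 + 2*(-4 + (½)*(-4)/8)) = (25*(-2))*(60 + 2*(-4 + (½)*(-4)*(⅛))) = -50*(60 + 2*(-4 - ¼)) = -50*(60 + 2*(-17/4)) = -50*(60 - 17/2) = -50*103/2 = -2575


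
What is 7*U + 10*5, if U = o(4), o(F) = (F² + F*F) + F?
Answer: 302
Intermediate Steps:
o(F) = F + 2*F² (o(F) = (F² + F²) + F = 2*F² + F = F + 2*F²)
U = 36 (U = 4*(1 + 2*4) = 4*(1 + 8) = 4*9 = 36)
7*U + 10*5 = 7*36 + 10*5 = 252 + 50 = 302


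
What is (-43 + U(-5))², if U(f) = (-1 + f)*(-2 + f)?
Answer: 1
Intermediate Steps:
(-43 + U(-5))² = (-43 + (2 + (-5)² - 3*(-5)))² = (-43 + (2 + 25 + 15))² = (-43 + 42)² = (-1)² = 1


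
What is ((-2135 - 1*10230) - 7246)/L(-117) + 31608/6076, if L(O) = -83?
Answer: 30444975/126077 ≈ 241.48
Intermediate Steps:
((-2135 - 1*10230) - 7246)/L(-117) + 31608/6076 = ((-2135 - 1*10230) - 7246)/(-83) + 31608/6076 = ((-2135 - 10230) - 7246)*(-1/83) + 31608*(1/6076) = (-12365 - 7246)*(-1/83) + 7902/1519 = -19611*(-1/83) + 7902/1519 = 19611/83 + 7902/1519 = 30444975/126077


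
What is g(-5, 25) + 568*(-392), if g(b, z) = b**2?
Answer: -222631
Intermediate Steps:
g(-5, 25) + 568*(-392) = (-5)**2 + 568*(-392) = 25 - 222656 = -222631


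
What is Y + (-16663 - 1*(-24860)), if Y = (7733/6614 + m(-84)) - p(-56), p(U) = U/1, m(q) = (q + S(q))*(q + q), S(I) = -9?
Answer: 157930211/6614 ≈ 23878.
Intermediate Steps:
m(q) = 2*q*(-9 + q) (m(q) = (q - 9)*(q + q) = (-9 + q)*(2*q) = 2*q*(-9 + q))
p(U) = U (p(U) = U*1 = U)
Y = 103715253/6614 (Y = (7733/6614 + 2*(-84)*(-9 - 84)) - 1*(-56) = (7733*(1/6614) + 2*(-84)*(-93)) + 56 = (7733/6614 + 15624) + 56 = 103344869/6614 + 56 = 103715253/6614 ≈ 15681.)
Y + (-16663 - 1*(-24860)) = 103715253/6614 + (-16663 - 1*(-24860)) = 103715253/6614 + (-16663 + 24860) = 103715253/6614 + 8197 = 157930211/6614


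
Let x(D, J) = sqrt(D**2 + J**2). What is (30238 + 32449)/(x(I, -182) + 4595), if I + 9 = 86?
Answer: 288046765/21074972 - 438809*sqrt(797)/21074972 ≈ 13.080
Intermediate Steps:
I = 77 (I = -9 + 86 = 77)
(30238 + 32449)/(x(I, -182) + 4595) = (30238 + 32449)/(sqrt(77**2 + (-182)**2) + 4595) = 62687/(sqrt(5929 + 33124) + 4595) = 62687/(sqrt(39053) + 4595) = 62687/(7*sqrt(797) + 4595) = 62687/(4595 + 7*sqrt(797))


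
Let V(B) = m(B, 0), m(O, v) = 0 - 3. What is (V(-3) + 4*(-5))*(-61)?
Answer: 1403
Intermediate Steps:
m(O, v) = -3
V(B) = -3
(V(-3) + 4*(-5))*(-61) = (-3 + 4*(-5))*(-61) = (-3 - 20)*(-61) = -23*(-61) = 1403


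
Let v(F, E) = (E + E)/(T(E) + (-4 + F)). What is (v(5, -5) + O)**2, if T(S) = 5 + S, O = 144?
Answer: 17956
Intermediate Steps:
v(F, E) = 2*E/(1 + E + F) (v(F, E) = (E + E)/((5 + E) + (-4 + F)) = (2*E)/(1 + E + F) = 2*E/(1 + E + F))
(v(5, -5) + O)**2 = (2*(-5)/(1 - 5 + 5) + 144)**2 = (2*(-5)/1 + 144)**2 = (2*(-5)*1 + 144)**2 = (-10 + 144)**2 = 134**2 = 17956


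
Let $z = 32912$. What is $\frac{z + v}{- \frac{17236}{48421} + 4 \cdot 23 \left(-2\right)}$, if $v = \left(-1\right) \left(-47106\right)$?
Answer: $- \frac{1937275789}{4463350} \approx -434.04$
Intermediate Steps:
$v = 47106$
$\frac{z + v}{- \frac{17236}{48421} + 4 \cdot 23 \left(-2\right)} = \frac{32912 + 47106}{- \frac{17236}{48421} + 4 \cdot 23 \left(-2\right)} = \frac{80018}{\left(-17236\right) \frac{1}{48421} + 92 \left(-2\right)} = \frac{80018}{- \frac{17236}{48421} - 184} = \frac{80018}{- \frac{8926700}{48421}} = 80018 \left(- \frac{48421}{8926700}\right) = - \frac{1937275789}{4463350}$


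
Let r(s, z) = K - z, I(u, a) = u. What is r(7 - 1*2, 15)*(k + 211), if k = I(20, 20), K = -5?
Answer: -4620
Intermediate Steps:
r(s, z) = -5 - z
k = 20
r(7 - 1*2, 15)*(k + 211) = (-5 - 1*15)*(20 + 211) = (-5 - 15)*231 = -20*231 = -4620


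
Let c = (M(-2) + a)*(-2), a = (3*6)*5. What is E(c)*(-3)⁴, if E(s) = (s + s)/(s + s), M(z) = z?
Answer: 81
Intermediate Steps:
a = 90 (a = 18*5 = 90)
c = -176 (c = (-2 + 90)*(-2) = 88*(-2) = -176)
E(s) = 1 (E(s) = (2*s)/((2*s)) = (2*s)*(1/(2*s)) = 1)
E(c)*(-3)⁴ = 1*(-3)⁴ = 1*81 = 81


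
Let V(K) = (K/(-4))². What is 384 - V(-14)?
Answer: 1487/4 ≈ 371.75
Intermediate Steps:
V(K) = K²/16 (V(K) = (K*(-¼))² = (-K/4)² = K²/16)
384 - V(-14) = 384 - (-14)²/16 = 384 - 196/16 = 384 - 1*49/4 = 384 - 49/4 = 1487/4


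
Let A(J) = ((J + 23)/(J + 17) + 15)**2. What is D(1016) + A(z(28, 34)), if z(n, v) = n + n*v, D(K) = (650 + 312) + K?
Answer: 2220807566/994009 ≈ 2234.2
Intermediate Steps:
D(K) = 962 + K
A(J) = (15 + (23 + J)/(17 + J))**2 (A(J) = ((23 + J)/(17 + J) + 15)**2 = (15 + (23 + J)/(17 + J))**2)
D(1016) + A(z(28, 34)) = (962 + 1016) + 4*(139 + 8*(28*(1 + 34)))**2/(17 + 28*(1 + 34))**2 = 1978 + 4*(139 + 8*(28*35))**2/(17 + 28*35)**2 = 1978 + 4*(139 + 8*980)**2/(17 + 980)**2 = 1978 + 4*(139 + 7840)**2/997**2 = 1978 + 4*(1/994009)*7979**2 = 1978 + 4*(1/994009)*63664441 = 1978 + 254657764/994009 = 2220807566/994009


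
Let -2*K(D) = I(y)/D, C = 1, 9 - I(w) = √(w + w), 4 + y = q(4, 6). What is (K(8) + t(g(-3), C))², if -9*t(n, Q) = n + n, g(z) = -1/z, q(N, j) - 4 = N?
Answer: 81457/186624 - 275*√2/1728 ≈ 0.21141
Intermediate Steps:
q(N, j) = 4 + N
y = 4 (y = -4 + (4 + 4) = -4 + 8 = 4)
I(w) = 9 - √2*√w (I(w) = 9 - √(w + w) = 9 - √(2*w) = 9 - √2*√w)
K(D) = -(9 - 2*√2)/(2*D) (K(D) = -(9 - √2*√4)/(2*D) = -(9 - 1*√2*2)/(2*D) = -(9 - 2*√2)/(2*D))
t(n, Q) = -2*n/9 (t(n, Q) = -(n + n)/9 = -2*n/9)
(K(8) + t(g(-3), C))² = ((-9/2 + √2)/8 - (-2)/(9*(-3)))² = ((-9/2 + √2)/8 - (-2)*(-1)/(9*3))² = ((-9/16 + √2/8) - 2/9*⅓)² = ((-9/16 + √2/8) - 2/27)² = (-275/432 + √2/8)²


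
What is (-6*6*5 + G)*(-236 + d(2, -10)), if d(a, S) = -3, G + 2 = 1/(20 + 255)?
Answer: 11961711/275 ≈ 43497.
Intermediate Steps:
G = -549/275 (G = -2 + 1/(20 + 255) = -2 + 1/275 = -549/275 ≈ -1.9964)
(-6*6*5 + G)*(-236 + d(2, -10)) = (-6*6*5 - 549/275)*(-236 - 3) = (-36*5 - 549/275)*(-239) = (-180 - 549/275)*(-239) = -50049/275*(-239) = 11961711/275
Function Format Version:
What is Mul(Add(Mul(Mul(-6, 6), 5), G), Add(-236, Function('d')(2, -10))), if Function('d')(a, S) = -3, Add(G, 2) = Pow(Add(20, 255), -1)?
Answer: Rational(11961711, 275) ≈ 43497.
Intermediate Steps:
G = Rational(-549, 275) (G = Add(-2, Pow(Add(20, 255), -1)) = Add(-2, Pow(275, -1)) = Add(-2, Rational(1, 275)) = Rational(-549, 275) ≈ -1.9964)
Mul(Add(Mul(Mul(-6, 6), 5), G), Add(-236, Function('d')(2, -10))) = Mul(Add(Mul(Mul(-6, 6), 5), Rational(-549, 275)), Add(-236, -3)) = Mul(Add(Mul(-36, 5), Rational(-549, 275)), -239) = Mul(Add(-180, Rational(-549, 275)), -239) = Mul(Rational(-50049, 275), -239) = Rational(11961711, 275)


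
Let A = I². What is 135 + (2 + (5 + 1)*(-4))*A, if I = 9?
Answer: -1647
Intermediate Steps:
A = 81 (A = 9² = 81)
135 + (2 + (5 + 1)*(-4))*A = 135 + (2 + (5 + 1)*(-4))*81 = 135 + (2 + 6*(-4))*81 = 135 + (2 - 24)*81 = 135 - 22*81 = 135 - 1782 = -1647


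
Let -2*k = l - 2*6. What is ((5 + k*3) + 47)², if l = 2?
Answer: 4489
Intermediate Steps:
k = 5 (k = -(2 - 2*6)/2 = -(2 - 12)/2 = -½*(-10) = 5)
((5 + k*3) + 47)² = ((5 + 5*3) + 47)² = ((5 + 15) + 47)² = (20 + 47)² = 67² = 4489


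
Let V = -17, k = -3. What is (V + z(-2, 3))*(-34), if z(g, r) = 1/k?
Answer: 1768/3 ≈ 589.33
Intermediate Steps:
z(g, r) = -1/3 (z(g, r) = 1/(-3) = -1/3)
(V + z(-2, 3))*(-34) = (-17 - 1/3)*(-34) = -52/3*(-34) = 1768/3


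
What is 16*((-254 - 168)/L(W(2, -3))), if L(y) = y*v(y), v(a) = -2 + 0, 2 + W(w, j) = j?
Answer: -3376/5 ≈ -675.20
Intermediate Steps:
W(w, j) = -2 + j
v(a) = -2
L(y) = -2*y (L(y) = y*(-2) = -2*y)
16*((-254 - 168)/L(W(2, -3))) = 16*((-254 - 168)/((-2*(-2 - 3)))) = 16*(-422/((-2*(-5)))) = 16*(-422/10) = 16*(-422*1/10) = 16*(-211/5) = -3376/5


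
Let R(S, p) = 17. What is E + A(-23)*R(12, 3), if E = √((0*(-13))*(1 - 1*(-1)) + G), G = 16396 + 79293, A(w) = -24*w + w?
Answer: 8993 + √95689 ≈ 9302.3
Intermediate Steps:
A(w) = -23*w
G = 95689
E = √95689 (E = √((0*(-13))*(1 - 1*(-1)) + 95689) = √(0*(1 + 1) + 95689) = √(0*2 + 95689) = √(0 + 95689) = √95689 ≈ 309.34)
E + A(-23)*R(12, 3) = √95689 - 23*(-23)*17 = √95689 + 529*17 = √95689 + 8993 = 8993 + √95689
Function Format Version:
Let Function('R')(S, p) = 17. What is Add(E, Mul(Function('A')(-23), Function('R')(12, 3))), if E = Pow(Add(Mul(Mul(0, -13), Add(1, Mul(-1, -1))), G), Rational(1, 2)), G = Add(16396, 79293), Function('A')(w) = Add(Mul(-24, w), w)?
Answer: Add(8993, Pow(95689, Rational(1, 2))) ≈ 9302.3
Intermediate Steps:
Function('A')(w) = Mul(-23, w)
G = 95689
E = Pow(95689, Rational(1, 2)) (E = Pow(Add(Mul(Mul(0, -13), Add(1, Mul(-1, -1))), 95689), Rational(1, 2)) = Pow(Add(Mul(0, Add(1, 1)), 95689), Rational(1, 2)) = Pow(Add(Mul(0, 2), 95689), Rational(1, 2)) = Pow(Add(0, 95689), Rational(1, 2)) = Pow(95689, Rational(1, 2)) ≈ 309.34)
Add(E, Mul(Function('A')(-23), Function('R')(12, 3))) = Add(Pow(95689, Rational(1, 2)), Mul(Mul(-23, -23), 17)) = Add(Pow(95689, Rational(1, 2)), Mul(529, 17)) = Add(Pow(95689, Rational(1, 2)), 8993) = Add(8993, Pow(95689, Rational(1, 2)))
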